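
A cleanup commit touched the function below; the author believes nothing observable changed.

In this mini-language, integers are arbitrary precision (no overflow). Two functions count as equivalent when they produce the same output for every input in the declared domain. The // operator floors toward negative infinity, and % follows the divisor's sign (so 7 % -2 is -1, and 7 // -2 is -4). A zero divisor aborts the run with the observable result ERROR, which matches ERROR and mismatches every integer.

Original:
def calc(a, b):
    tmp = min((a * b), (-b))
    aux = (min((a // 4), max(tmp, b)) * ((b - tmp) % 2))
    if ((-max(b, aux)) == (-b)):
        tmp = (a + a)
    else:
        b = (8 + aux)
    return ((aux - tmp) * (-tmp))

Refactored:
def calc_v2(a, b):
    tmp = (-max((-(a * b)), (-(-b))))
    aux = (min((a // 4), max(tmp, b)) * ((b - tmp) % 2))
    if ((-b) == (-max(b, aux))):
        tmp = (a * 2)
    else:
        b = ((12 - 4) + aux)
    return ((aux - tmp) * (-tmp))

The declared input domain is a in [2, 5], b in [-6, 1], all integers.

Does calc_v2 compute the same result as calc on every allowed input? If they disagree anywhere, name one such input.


The two versions differ — the changes include min/max/abs usage differs, plus constant usage differs, plus arithmetic usage differs.
Tracing a=3, b=1: calc: tmp becomes -1; next aux becomes 0; next ((-max(b, aux)) == (-b)) evaluates to true; next tmp becomes 6; next final value 36 | calc_v2: tmp becomes -1; next aux becomes 0; next ((-b) == (-max(b, aux))) evaluates to true; next tmp becomes 6; next final value 36 — matching result 36.
Checked all 32 inputs in the declared domain: the outputs agree on every one.
verdict: equivalent


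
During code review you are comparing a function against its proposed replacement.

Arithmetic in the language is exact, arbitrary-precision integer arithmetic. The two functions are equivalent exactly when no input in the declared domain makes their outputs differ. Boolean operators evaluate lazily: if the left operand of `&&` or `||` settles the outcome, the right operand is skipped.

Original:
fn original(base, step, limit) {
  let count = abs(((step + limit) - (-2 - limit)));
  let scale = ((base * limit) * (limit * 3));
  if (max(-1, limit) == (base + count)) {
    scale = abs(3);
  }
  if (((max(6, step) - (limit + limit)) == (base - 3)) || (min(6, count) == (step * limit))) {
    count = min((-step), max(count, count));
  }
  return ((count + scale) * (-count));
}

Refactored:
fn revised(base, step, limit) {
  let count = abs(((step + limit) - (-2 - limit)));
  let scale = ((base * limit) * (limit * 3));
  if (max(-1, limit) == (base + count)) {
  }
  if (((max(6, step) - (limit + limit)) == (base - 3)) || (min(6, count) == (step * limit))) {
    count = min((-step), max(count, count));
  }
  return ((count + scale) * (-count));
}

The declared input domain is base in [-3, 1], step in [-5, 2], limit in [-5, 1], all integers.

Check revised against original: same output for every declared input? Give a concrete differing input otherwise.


There is a counterexample at base=-3, step=-5, limit=0: -18 on one side, -9 on the other.
original: count := 3 | scale := 0 | (max(-1, limit) == (base + count)): true | scale := 3 | (((max(6, step) - (limit + limit)) == (base - 3)) || (min(6, count) == (step * limit))): false | result -18
revised: count := 3 | scale := 0 | (max(-1, limit) == (base + count)): true | (((max(6, step) - (limit + limit)) == (base - 3)) || (min(6, count) == (step * limit))): false | result -9
verdict: not equivalent; witness: base=-3, step=-5, limit=0


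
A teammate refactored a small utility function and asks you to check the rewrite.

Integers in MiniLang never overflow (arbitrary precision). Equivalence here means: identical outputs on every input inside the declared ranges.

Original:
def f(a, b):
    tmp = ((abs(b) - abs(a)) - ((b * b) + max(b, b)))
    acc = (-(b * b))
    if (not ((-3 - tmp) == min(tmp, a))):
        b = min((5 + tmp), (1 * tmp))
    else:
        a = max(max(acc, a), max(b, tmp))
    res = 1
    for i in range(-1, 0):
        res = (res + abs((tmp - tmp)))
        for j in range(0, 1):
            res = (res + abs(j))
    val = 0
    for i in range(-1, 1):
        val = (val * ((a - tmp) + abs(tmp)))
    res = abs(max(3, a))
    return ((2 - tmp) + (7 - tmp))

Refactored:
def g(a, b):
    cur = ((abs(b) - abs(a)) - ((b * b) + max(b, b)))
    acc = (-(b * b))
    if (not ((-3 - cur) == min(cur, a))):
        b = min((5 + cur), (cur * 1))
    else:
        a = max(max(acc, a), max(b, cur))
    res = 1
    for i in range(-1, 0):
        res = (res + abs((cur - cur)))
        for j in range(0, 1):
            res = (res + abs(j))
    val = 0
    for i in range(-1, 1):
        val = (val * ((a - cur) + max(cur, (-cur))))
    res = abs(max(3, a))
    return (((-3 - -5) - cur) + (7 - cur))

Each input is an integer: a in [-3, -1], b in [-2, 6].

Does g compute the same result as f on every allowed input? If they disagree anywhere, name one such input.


Side by side, the visible changes include: local variable names differ; and constant usage differs; and min/max/abs usage differs; and arithmetic usage differs.
Spot check at a=-3, b=-2 — f: tmp := -3 | acc := -4 | (not ((-3 - tmp) == min(tmp, a))): true | b := -3 | res := 1 | iter i=-1: | res := 1 | iter j=0: | res := 1 | val := 0 | iter i=-1: | val := 0 | iter i=0: | val := 0 | res := 3 | result 15. g: cur := -3 | acc := -4 | (not ((-3 - cur) == min(cur, a))): true | b := -3 | res := 1 | iter i=-1: | res := 1 | iter j=0: | res := 1 | val := 0 | iter i=-1: | val := 0 | iter i=0: | val := 0 | res := 3 | result 15. Both give 15.
An exhaustive pass over the 27 declared inputs shows identical outputs.
verdict: equivalent


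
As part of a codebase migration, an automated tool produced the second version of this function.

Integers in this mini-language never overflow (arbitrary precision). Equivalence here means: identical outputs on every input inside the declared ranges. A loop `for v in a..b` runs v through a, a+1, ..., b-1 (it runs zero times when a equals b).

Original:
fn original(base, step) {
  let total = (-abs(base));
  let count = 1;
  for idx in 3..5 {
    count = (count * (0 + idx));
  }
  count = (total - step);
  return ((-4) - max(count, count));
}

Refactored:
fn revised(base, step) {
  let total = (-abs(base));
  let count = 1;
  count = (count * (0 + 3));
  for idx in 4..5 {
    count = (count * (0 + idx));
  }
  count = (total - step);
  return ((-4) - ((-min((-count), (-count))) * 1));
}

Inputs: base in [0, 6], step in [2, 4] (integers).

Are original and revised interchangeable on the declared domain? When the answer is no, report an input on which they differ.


Behavior is preserved: although min/max/abs usage differs, arithmetic usage differs, constant usage differs, statement counts differ, loop structure differs, the outputs never diverge.
As a probe, take base=6, step=3: original runs total := -6 | count := 1 | iter idx=3: | count := 3 | iter idx=4: | count := 12 | count := -9 | result 5; revised runs total := -6 | count := 1 | count := 3 | iter idx=4: | count := 12 | count := -9 | result 5; both end at 5.
Across all 21 domain points the two functions coincide.
verdict: equivalent


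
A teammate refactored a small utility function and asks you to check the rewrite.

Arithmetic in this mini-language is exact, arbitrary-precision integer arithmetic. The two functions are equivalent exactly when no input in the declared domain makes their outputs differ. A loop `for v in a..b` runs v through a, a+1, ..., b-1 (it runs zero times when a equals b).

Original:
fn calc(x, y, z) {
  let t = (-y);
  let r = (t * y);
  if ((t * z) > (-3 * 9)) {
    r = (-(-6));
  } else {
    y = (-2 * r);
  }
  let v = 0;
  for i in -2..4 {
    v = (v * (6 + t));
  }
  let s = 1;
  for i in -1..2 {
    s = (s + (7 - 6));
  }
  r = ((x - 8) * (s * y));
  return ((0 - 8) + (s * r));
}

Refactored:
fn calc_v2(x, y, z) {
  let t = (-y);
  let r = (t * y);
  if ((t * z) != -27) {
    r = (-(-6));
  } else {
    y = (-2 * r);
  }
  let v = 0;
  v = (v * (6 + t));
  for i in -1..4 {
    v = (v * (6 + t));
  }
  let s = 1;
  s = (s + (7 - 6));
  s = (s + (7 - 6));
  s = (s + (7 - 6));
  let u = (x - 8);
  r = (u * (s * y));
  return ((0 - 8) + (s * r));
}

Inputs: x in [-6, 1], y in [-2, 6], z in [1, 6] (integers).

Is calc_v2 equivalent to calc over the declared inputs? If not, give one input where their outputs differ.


At x=-6, y=5, z=6: calc gives -11208, calc_v2 gives -1128.
verdict: not equivalent; witness: x=-6, y=5, z=6


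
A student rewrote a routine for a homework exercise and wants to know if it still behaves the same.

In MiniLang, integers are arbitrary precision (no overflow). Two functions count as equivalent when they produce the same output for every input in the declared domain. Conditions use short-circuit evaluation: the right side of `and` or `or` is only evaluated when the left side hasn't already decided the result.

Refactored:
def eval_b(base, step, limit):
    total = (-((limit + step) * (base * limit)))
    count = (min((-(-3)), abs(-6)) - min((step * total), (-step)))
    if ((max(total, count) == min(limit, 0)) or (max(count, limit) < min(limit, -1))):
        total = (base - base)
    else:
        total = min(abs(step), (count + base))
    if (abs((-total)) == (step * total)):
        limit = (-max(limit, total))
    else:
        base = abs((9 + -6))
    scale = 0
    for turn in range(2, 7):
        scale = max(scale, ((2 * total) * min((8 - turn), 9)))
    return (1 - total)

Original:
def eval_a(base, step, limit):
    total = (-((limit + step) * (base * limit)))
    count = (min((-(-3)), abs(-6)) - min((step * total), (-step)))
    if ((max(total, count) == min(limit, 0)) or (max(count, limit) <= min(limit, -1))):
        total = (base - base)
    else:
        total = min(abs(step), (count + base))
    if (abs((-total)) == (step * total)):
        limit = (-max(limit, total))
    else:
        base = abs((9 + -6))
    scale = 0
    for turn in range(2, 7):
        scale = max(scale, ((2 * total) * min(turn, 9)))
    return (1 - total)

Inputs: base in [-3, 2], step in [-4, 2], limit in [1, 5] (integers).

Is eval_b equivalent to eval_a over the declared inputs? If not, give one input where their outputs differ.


The edit looks behavioral (`(max(count, limit) <= min(limit, -1))` became `(max(count, limit) < min(limit, -1))`), but over these ranges it never changes the outcome.
One worked example (base=-3, step=2, limit=1) — eval_a: total=9, then count=5, then ((max(total, count) == min(limit, 0)) or (max(count, limit) <= min(limit, -1))) is false, then total=2, then (abs((-total)) == (step * total)) is false, then base=3, then scale=0, then (turn=2), then scale=8, then (turn=3), then scale=12, then (turn=4), then scale=16, then (turn=5), then scale=20, then (turn=6), then scale=24, then returns -1; eval_b: total=9, then count=5, then ((max(total, count) == min(limit, 0)) or (max(count, limit) < min(limit, -1))) is false, then total=2, then (abs((-total)) == (step * total)) is false, then base=3, then scale=0, then (turn=2), then scale=24, then (turn=3), then scale=24, then (turn=4), then scale=24, then (turn=5), then scale=24, then (turn=6), then scale=24, then returns -1; agreement on -1.
Sweeping the whole domain (210 inputs) finds no disagreement.
verdict: equivalent


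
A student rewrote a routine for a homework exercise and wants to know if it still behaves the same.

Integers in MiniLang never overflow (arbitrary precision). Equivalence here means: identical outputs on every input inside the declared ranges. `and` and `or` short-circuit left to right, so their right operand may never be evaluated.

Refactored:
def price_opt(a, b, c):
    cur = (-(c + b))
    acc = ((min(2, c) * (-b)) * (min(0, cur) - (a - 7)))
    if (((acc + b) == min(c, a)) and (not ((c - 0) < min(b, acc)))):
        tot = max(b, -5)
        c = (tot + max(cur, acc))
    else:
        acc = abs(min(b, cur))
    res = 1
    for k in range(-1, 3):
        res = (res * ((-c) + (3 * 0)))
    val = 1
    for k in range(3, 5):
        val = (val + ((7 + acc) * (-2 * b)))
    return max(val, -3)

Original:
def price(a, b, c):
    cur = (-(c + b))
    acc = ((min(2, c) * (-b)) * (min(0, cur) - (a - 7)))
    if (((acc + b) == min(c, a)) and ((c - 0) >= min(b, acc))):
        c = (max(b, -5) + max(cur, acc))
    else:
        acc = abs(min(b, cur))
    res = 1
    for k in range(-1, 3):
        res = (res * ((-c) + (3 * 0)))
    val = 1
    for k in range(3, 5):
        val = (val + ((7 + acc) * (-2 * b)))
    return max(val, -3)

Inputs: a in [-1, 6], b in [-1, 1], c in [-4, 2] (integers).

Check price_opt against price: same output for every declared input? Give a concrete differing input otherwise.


The two versions differ — the changes include local variable names differ; and comparison usage differs; and boolean connective usage differs; and statement counts differ.
Spot check at a=2, b=-1, c=-2 — price: cur=3, then acc=-10, then (((acc + b) == min(c, a)) and ((c - 0) >= min(b, acc))) is false, then acc=1, then res=1, then (k=-1), then res=2, then (k=0), then res=4, then (k=1), then res=8, then (k=2), then res=16, then val=1, then (k=3), then val=17, then (k=4), then val=33, then returns 33. price_opt: cur=3, then acc=-10, then (((acc + b) == min(c, a)) and (not ((c - 0) < min(b, acc)))) is false, then acc=1, then res=1, then (k=-1), then res=2, then (k=0), then res=4, then (k=1), then res=8, then (k=2), then res=16, then val=1, then (k=3), then val=17, then (k=4), then val=33, then returns 33. Both give 33.
Every one of the 168 inputs gives matching results.
verdict: equivalent


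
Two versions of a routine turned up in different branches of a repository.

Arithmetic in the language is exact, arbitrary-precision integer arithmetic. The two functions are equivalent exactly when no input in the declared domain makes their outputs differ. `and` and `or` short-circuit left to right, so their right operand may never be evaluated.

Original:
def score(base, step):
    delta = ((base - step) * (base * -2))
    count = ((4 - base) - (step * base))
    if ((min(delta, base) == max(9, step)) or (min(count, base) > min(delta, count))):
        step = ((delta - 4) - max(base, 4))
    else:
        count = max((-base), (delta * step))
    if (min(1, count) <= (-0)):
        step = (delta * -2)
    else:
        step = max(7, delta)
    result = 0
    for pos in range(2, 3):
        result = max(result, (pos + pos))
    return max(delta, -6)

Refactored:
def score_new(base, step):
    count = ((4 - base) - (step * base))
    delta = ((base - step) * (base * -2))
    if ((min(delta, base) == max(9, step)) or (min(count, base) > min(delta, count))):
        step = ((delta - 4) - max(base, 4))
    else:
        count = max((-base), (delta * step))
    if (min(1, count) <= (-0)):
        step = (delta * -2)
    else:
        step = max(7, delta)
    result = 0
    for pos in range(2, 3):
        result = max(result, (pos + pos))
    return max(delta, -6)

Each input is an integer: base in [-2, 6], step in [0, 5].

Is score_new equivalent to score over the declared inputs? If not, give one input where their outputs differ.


Equivalent — the differences include same computation, different form, yet no declared input distinguishes the two.
Spot check at base=6, step=0 — score: delta=-72, then count=-2, then ((min(delta, base) == max(9, step)) or (min(count, base) > min(delta, count))) is true, then step=-82, then (min(1, count) <= (-0)) is true, then step=144, then result=0, then (pos=2), then result=4, then returns -6. score_new: count=-2, then delta=-72, then ((min(delta, base) == max(9, step)) or (min(count, base) > min(delta, count))) is true, then step=-82, then (min(1, count) <= (-0)) is true, then step=144, then result=0, then (pos=2), then result=4, then returns -6. Both give -6.
Every one of the 54 inputs gives matching results.
verdict: equivalent


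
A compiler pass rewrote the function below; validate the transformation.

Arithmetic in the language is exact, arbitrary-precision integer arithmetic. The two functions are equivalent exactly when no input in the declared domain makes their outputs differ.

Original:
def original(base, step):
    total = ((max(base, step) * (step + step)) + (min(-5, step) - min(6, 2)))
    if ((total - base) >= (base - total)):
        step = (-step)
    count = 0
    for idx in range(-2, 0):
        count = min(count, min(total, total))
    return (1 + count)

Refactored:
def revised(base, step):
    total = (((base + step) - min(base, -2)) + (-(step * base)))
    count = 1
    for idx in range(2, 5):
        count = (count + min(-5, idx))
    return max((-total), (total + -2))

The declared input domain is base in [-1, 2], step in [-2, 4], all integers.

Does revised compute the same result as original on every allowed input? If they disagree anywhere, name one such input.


Run the pair on base=-1, step=-2.
original: total := -3 | ((total - base) >= (base - total)): false | count := 0 | iter idx=-2: | count := -3 | iter idx=-1: | count := -3 | result -2
revised: total := -3 | count := 1 | iter idx=2: | count := -4 | iter idx=3: | count := -9 | iter idx=4: | count := -14 | result 3
-2 and 3 differ, so these are not the same function on this domain.
verdict: not equivalent; witness: base=-1, step=-2


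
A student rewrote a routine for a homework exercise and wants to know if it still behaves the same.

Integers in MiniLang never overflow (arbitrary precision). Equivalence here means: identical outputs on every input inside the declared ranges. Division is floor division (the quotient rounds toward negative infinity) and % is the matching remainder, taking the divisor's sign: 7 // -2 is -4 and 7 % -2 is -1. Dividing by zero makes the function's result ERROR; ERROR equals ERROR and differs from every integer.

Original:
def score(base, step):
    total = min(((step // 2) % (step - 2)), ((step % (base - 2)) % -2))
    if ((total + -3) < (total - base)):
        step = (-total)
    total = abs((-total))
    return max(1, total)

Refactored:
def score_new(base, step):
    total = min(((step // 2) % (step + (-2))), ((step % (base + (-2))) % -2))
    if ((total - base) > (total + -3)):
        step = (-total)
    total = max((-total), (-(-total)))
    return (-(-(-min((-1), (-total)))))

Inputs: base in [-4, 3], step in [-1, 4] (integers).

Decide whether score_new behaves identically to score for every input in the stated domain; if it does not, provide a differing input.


This is a faithful refactor — comparison usage differs, and min/max/abs usage differs, and arithmetic usage differs, but the computed results match everywhere.
One worked example (base=-4, step=4) — score: total=0, then ((total + -3) < (total - base)) is true, then step=0, then total=0, then returns 1; score_new: total=0, then ((total - base) > (total + -3)) is true, then step=0, then total=0, then returns 1; agreement on 1.
Sweeping the whole domain (48 inputs) finds no disagreement.
verdict: equivalent


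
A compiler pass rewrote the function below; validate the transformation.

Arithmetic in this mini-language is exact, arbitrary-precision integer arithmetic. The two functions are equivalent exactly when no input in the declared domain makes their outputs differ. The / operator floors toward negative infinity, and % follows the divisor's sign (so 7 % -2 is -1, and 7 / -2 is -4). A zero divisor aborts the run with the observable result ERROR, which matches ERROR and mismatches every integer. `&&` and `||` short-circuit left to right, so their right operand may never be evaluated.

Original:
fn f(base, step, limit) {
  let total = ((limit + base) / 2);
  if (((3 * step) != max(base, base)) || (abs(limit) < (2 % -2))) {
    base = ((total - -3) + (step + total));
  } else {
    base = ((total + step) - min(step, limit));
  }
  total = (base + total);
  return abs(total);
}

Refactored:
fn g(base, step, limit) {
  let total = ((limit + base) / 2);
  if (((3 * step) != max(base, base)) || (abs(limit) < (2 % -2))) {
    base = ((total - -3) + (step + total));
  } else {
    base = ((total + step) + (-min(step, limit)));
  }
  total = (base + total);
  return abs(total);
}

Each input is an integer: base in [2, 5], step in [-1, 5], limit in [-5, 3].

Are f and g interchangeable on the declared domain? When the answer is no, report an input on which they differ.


The two are interchangeable: arithmetic usage differs, and every declared input agrees.
One worked example (base=5, step=3, limit=0) — f: total = 2; (((3 * step) != max(base, base)) || (abs(limit) < (2 % -2))) -> true; base = 10; total = 12; return 12; g: total = 2; (((3 * step) != max(base, base)) || (abs(limit) < (2 % -2))) -> true; base = 10; total = 12; return 12; agreement on 12.
Sweeping the whole domain (252 inputs) finds no disagreement.
verdict: equivalent


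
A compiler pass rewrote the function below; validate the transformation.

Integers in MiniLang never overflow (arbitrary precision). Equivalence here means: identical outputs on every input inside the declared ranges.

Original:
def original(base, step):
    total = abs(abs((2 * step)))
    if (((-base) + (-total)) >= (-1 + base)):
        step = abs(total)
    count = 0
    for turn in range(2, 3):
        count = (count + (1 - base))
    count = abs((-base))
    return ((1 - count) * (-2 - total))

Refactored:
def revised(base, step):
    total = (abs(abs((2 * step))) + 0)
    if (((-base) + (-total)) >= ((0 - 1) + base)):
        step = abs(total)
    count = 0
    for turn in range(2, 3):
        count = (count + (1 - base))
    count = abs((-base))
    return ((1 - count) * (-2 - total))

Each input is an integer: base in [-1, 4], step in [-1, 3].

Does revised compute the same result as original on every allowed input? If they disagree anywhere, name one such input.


Changes here: arithmetic usage differs, and constant usage differs; the full 30-point sweep finds no disagreement.
verdict: equivalent


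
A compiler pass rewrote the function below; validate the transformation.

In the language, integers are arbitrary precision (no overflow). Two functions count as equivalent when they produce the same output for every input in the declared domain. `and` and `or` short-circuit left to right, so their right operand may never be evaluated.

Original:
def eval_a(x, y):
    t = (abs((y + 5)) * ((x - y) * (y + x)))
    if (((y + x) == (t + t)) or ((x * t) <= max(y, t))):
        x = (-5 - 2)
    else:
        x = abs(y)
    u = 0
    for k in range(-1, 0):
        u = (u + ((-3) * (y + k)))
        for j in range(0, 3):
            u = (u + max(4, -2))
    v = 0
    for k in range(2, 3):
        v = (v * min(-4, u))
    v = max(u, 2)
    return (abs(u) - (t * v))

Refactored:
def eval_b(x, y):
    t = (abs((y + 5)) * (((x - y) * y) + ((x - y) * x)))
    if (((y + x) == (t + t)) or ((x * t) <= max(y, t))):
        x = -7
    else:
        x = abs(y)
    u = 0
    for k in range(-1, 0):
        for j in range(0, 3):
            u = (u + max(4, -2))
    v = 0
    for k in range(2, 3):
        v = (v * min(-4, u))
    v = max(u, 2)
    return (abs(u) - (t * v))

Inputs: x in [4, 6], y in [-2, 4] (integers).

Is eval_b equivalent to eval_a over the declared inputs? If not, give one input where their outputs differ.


The rewrite breaks on x=4, y=-2, where the results are -735 and -420.
eval_a: t = 36; (((y + x) == (t + t)) or ((x * t) <= max(y, t))) -> false; x = 2; u = 0; [k=-1]; u = 9; [j=0]; u = 13; [j=1]; u = 17; [j=2]; u = 21; v = 0; [k=2]; v = 0; v = 21; return -735
eval_b: t = 36; (((y + x) == (t + t)) or ((x * t) <= max(y, t))) -> false; x = 2; u = 0; [k=-1]; [j=0]; u = 4; [j=1]; u = 8; [j=2]; u = 12; v = 0; [k=2]; v = 0; v = 12; return -420
verdict: not equivalent; witness: x=4, y=-2


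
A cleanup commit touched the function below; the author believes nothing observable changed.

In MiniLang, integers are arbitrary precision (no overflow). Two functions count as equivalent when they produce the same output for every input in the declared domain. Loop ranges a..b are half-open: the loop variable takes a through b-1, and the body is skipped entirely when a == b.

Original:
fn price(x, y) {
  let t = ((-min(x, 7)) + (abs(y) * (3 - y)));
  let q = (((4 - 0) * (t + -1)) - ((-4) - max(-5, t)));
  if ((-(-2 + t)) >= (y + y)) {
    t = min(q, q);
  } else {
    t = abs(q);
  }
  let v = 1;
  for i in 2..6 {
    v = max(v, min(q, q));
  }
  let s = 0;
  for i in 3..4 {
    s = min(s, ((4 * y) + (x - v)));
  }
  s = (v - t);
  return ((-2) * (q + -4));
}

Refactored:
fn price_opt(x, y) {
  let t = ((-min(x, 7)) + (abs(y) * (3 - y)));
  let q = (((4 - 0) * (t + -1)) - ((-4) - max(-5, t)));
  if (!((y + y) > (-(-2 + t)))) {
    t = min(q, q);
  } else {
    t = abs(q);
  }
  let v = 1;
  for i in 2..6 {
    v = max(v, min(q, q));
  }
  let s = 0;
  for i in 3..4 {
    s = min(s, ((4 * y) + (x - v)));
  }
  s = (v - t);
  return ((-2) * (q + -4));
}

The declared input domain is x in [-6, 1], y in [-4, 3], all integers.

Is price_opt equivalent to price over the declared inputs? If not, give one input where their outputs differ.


Behavior is preserved: although boolean connective usage differs, plus comparison usage differs, the outputs never diverge.
Tracing x=-2, y=-1: price: t=6, then q=30, then ((-(-2 + t)) >= (y + y)) is false, then t=30, then v=1, then (i=2), then v=30, then (i=3), then v=30, then (i=4), then v=30, then (i=5), then v=30, then s=0, then (i=3), then s=-36, then s=0, then returns -52 | price_opt: t=6, then q=30, then (!((y + y) > (-(-2 + t)))) is false, then t=30, then v=1, then (i=2), then v=30, then (i=3), then v=30, then (i=4), then v=30, then (i=5), then v=30, then s=0, then (i=3), then s=-36, then s=0, then returns -52 — matching result -52.
Checked all 64 inputs in the declared domain: the outputs agree on every one.
verdict: equivalent


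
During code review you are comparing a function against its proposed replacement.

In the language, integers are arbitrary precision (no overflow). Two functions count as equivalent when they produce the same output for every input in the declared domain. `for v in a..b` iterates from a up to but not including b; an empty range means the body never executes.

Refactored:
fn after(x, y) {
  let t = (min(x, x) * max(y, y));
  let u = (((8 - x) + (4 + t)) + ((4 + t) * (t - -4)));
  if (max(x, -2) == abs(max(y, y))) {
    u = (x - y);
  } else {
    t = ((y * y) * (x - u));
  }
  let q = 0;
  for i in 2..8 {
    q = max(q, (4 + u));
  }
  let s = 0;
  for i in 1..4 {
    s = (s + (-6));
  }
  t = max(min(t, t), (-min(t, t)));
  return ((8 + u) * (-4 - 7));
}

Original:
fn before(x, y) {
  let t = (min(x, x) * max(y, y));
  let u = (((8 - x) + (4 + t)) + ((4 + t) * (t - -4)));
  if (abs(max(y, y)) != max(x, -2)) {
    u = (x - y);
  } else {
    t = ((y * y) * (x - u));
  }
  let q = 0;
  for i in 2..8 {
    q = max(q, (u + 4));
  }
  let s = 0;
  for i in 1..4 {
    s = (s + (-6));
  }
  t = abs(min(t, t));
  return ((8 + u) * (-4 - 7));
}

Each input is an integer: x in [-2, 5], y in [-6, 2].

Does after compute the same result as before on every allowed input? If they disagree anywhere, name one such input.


The rewrite breaks on x=-2, y=-6, where the results are -132 and -3190.
before: t := 12 | u := 282 | (abs(max(y, y)) != max(x, -2)): true | u := 4 | q := 0 | iter i=2: | q := 8 | iter i=3: | q := 8 | iter i=4: | q := 8 | iter i=5: | q := 8 | iter i=6: | q := 8 | iter i=7: | q := 8 | s := 0 | iter i=1: | s := -6 | iter i=2: | s := -12 | iter i=3: | s := -18 | t := 12 | result -132
after: t := 12 | u := 282 | (max(x, -2) == abs(max(y, y))): false | t := -10224 | q := 0 | iter i=2: | q := 286 | iter i=3: | q := 286 | iter i=4: | q := 286 | iter i=5: | q := 286 | iter i=6: | q := 286 | iter i=7: | q := 286 | s := 0 | iter i=1: | s := -6 | iter i=2: | s := -12 | iter i=3: | s := -18 | t := 10224 | result -3190
verdict: not equivalent; witness: x=-2, y=-6


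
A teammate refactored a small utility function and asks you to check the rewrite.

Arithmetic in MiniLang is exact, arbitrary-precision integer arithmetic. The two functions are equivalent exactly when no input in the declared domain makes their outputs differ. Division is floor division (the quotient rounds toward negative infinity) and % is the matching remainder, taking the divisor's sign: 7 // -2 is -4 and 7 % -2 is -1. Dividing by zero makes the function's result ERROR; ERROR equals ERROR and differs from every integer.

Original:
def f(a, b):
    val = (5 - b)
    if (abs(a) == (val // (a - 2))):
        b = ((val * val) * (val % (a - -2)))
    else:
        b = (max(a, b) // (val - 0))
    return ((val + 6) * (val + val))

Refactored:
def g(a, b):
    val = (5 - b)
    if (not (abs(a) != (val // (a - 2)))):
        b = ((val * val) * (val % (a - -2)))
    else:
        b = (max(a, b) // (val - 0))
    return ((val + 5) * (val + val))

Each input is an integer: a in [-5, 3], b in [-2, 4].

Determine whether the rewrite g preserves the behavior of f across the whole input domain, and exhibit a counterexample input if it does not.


These are not equivalent — on a=-5, b=-2 the outputs split (182 vs 168).
f: val=7, then (abs(a) == (val // (a - 2))) is false, then b=-1, then returns 182
g: val=7, then (not (abs(a) != (val // (a - 2)))) is false, then b=-1, then returns 168
verdict: not equivalent; witness: a=-5, b=-2


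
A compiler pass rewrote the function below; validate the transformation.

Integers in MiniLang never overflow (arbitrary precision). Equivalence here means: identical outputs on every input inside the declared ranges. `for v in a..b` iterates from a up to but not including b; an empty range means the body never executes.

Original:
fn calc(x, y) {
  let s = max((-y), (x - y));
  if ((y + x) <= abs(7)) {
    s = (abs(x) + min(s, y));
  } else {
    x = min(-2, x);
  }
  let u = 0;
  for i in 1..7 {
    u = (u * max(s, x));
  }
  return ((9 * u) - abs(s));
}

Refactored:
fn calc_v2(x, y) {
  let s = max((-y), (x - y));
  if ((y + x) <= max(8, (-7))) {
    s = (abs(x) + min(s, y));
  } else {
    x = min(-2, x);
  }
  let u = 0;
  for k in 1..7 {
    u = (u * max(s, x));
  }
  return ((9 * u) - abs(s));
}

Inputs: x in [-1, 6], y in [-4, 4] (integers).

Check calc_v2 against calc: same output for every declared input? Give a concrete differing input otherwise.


Not equivalent: x=4, y=4 separates them (0 vs -4).
calc: s becomes 0; next ((y + x) <= abs(7)) evaluates to false; next x becomes -2; next u becomes 0; next at i=1:; next u becomes 0; next at i=2:; next u becomes 0; next at i=3:; next u becomes 0; next at i=4:; next u becomes 0; next at i=5:; next u becomes 0; next at i=6:; next u becomes 0; next final value 0
calc_v2: s becomes 0; next ((y + x) <= max(8, (-7))) evaluates to true; next s becomes 4; next u becomes 0; next at k=1:; next u becomes 0; next at k=2:; next u becomes 0; next at k=3:; next u becomes 0; next at k=4:; next u becomes 0; next at k=5:; next u becomes 0; next at k=6:; next u becomes 0; next final value -4
verdict: not equivalent; witness: x=4, y=4


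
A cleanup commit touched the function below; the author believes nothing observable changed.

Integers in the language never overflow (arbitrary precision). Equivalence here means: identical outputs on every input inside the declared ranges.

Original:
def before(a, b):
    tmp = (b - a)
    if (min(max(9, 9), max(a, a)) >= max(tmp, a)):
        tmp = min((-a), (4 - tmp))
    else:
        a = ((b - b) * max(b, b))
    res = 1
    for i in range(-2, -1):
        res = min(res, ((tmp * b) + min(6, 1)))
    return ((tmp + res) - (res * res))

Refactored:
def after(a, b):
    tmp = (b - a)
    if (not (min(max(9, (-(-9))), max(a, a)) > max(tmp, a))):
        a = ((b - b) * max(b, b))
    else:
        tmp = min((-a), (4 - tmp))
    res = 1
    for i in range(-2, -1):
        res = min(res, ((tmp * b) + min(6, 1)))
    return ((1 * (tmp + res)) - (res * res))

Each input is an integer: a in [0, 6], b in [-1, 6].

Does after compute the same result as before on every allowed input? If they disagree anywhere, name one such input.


Evaluate both at a=0, b=-1.
before: tmp := -1 | (min(max(9, 9), max(a, a)) >= max(tmp, a)): true | tmp := 0 | res := 1 | iter i=-2: | res := 1 | result 0
after: tmp := -1 | (not (min(max(9, (-(-9))), max(a, a)) > max(tmp, a))): true | a := 0 | res := 1 | iter i=-2: | res := 1 | result -1
0 != -1, so the rewrite changes behavior.
verdict: not equivalent; witness: a=0, b=-1


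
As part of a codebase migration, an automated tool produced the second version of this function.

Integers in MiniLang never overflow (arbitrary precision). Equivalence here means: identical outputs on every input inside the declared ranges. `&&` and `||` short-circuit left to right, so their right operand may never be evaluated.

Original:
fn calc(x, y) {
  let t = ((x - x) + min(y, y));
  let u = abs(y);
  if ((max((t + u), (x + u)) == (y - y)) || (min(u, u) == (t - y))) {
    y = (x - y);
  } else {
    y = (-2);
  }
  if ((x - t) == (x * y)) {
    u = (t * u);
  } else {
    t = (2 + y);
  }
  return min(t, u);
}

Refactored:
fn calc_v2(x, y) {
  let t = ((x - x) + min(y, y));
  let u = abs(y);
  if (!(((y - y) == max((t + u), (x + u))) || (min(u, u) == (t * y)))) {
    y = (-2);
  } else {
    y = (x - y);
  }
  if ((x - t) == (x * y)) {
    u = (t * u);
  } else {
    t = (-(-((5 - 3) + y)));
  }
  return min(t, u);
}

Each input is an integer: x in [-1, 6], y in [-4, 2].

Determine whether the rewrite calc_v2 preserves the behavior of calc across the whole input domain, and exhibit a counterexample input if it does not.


At x=0, y=-1: calc gives 0, calc_v2 gives 1.
verdict: not equivalent; witness: x=0, y=-1


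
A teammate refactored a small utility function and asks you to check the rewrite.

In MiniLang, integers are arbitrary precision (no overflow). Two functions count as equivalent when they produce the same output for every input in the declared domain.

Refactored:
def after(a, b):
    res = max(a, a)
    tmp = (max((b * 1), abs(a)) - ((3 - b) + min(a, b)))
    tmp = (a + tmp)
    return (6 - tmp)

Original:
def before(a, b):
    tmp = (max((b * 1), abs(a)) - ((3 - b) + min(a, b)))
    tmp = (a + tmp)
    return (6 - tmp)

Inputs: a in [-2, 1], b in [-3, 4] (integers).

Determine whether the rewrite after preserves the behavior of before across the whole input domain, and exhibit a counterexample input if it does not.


The two are interchangeable: min/max/abs usage differs; and local variable names differ; and statement counts differ, and every declared input agrees.
Tracing a=1, b=0: before: tmp = -2; tmp = -1; return 7 | after: res = 1; tmp = -2; tmp = -1; return 7 — matching result 7.
Every one of the 32 inputs gives matching results.
verdict: equivalent


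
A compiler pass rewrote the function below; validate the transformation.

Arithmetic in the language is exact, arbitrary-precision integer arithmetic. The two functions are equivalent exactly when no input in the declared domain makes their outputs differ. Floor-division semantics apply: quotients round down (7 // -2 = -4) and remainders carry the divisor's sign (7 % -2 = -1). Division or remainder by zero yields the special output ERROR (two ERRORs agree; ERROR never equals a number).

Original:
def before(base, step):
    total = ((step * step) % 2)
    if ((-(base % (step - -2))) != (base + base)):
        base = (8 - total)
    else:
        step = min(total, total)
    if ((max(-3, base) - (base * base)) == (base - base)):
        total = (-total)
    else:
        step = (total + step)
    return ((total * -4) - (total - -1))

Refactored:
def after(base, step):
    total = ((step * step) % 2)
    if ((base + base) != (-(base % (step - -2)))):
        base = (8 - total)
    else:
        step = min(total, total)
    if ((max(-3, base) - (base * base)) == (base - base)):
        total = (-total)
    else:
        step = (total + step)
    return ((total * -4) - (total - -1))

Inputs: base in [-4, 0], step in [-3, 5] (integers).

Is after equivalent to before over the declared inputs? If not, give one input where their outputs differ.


The two versions differ — the changes include same computation, different form.
Tracing base=-2, step=4: before: total = 0; ((-(base % (step - -2))) != (base + base)) -> false; step = 0; ((max(-3, base) - (base * base)) == (base - base)) -> false; step = 0; return -1 | after: total = 0; ((base + base) != (-(base % (step - -2)))) -> false; step = 0; ((max(-3, base) - (base * base)) == (base - base)) -> false; step = 0; return -1 — matching result -1.
Every one of the 45 inputs gives matching results.
verdict: equivalent


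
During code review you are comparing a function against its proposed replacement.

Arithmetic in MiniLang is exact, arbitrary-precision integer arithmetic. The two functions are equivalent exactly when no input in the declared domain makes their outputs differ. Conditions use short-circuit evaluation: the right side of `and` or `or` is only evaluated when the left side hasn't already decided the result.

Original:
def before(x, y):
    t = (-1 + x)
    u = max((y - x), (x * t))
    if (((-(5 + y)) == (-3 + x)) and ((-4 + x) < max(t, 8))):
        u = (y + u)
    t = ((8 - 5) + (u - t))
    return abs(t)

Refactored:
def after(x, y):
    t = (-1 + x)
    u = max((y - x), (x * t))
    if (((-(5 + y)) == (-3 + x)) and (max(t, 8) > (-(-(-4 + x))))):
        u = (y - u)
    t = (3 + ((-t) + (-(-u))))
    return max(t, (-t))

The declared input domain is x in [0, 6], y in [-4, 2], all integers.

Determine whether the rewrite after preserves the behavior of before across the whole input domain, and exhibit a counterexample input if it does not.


At x=2, y=-4: before gives 0, after gives 4.
verdict: not equivalent; witness: x=2, y=-4


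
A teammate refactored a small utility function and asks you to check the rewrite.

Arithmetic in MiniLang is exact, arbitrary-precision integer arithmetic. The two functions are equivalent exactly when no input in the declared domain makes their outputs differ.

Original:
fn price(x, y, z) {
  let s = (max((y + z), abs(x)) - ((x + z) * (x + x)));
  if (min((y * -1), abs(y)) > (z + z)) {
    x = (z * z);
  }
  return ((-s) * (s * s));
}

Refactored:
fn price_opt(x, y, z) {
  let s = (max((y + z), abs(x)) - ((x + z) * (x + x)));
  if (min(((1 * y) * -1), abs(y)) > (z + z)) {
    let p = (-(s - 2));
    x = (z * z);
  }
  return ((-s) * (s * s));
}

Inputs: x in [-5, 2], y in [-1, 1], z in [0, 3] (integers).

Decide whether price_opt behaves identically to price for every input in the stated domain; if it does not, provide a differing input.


Comparing the listings, the differences include: statement counts differ; and arithmetic usage differs; and constant usage differs; and local variable names differ.
As a probe, take x=-3, y=1, z=1: price runs s=-9, then (min((y * -1), abs(y)) > (z + z)) is false, then returns 729; price_opt runs s=-9, then (min(((1 * y) * -1), abs(y)) > (z + z)) is false, then returns 729; both end at 729.
Across all 96 domain points the two functions coincide.
verdict: equivalent


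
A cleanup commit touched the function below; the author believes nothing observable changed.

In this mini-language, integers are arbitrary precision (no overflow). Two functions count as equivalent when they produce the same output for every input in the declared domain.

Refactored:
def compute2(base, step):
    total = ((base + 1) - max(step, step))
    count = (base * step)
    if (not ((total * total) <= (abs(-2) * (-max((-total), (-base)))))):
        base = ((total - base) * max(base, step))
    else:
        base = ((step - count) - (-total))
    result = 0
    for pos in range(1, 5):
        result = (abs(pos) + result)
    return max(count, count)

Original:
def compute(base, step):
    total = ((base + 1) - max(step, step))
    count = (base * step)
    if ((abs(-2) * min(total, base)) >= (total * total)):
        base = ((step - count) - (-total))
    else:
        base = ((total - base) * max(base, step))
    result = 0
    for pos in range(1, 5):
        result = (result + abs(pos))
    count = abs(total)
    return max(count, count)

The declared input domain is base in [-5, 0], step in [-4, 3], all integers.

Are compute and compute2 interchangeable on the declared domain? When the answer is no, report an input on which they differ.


Not equivalent: base=-5, step=-4 separates them (0 vs 20).
compute: total = 0; count = 20; ((abs(-2) * min(total, base)) >= (total * total)) -> false; base = -20; result = 0; [pos=1]; result = 1; [pos=2]; result = 3; [pos=3]; result = 6; [pos=4]; result = 10; count = 0; return 0
compute2: total = 0; count = 20; (not ((total * total) <= (abs(-2) * (-max((-total), (-base)))))) -> true; base = -20; result = 0; [pos=1]; result = 1; [pos=2]; result = 3; [pos=3]; result = 6; [pos=4]; result = 10; return 20
verdict: not equivalent; witness: base=-5, step=-4
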